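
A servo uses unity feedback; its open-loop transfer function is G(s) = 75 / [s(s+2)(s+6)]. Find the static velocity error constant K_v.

One free integrator in G(s): this is a type 1 system.
K_v = lim_{s→0} s·G(s) = 75 / (2·6) = 6.25.

6.25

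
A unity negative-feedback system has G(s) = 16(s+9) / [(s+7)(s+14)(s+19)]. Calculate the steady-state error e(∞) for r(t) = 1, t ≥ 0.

931/1003

The open loop has no poles at the origin → type 0 system.
K_p = lim_{s→0} G(s) = 16·9 / (7·14·19) = 72/931.
e_ss = 1/(1 + K_p) = 1/(1003/931) = 931/1003.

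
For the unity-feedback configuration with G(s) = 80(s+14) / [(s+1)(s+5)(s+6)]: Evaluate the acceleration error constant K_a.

0

System type = 0 (no poles at s=0).
K_a = lim_{s→0} s^2·G(s) = 0 (the extra factor of s kills the finite limit).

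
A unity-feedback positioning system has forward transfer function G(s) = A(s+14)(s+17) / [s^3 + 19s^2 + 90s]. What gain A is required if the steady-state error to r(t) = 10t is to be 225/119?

Factoring s from the denominator leaves a polynomial with constant term 90, so the system is type 1.
K_v = lim_{s→0} s·G(s) = A·14·17 / 90 = (119/45)·A.
e_ss = 10/K_v = 225/119 ⇒ K_v = 238/45 ⇒ A = (238/45)/(119/45) = 2.

2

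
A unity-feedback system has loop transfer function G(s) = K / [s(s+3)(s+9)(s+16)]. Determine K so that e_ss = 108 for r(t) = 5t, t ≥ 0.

20

One free integrator in G(s): this is a type 1 system.
K_v = lim_{s→0} s·G(s) = K / (3·9·16) = (1/432)·K.
e_ss = 5/K_v = 108 ⇒ K_v = 5/108 ⇒ K = (5/108)/(1/432) = 20.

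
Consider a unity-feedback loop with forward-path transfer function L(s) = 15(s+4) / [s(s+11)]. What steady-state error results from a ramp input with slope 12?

L(s) has one factor of s in the denominator, so the system is type 1.
K_v = lim_{s→0} s·L(s) = 15·4 / (11) = 60/11.
e_ss = 12/K_v = 12/(60/11) = 2.2.

2.2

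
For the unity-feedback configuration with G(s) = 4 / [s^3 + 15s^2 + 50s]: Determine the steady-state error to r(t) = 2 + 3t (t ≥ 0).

Lowest-order denominator term is 50s, so the open loop has 1 pole at the origin → type 1 system. Treating each term separately:
  • 2: tracked with zero error.
  • 3t: e_ss = 3/K_v with K_v=0.08 → 37.5.
Total e_ss = 37.5.

37.5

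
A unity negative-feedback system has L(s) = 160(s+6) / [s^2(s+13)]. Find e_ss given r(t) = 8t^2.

The open loop has two poles at the origin → type 2 system.
K_a = lim_{s→0} s^2·L(s) = 160·6 / (13) = 960/13.
r(t) = 8t^2 gives R(s) = 16/s^3.
e_ss = 16/K_a = 16/(960/13) = 13/60.

13/60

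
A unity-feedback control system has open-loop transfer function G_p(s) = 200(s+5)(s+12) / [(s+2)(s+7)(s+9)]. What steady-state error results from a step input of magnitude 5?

105/2021

G_p(s) has no factors of s in the denominator, so the system is type 0.
K_p = lim_{s→0} G_p(s) = 200·5·12 / (2·7·9) = 2000/21.
e_ss = 5/(1 + K_p) = 5/(2021/21) = 105/2021.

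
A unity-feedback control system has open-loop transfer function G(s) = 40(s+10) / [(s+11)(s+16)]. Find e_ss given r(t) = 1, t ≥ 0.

No free integrators in G(s): this is a type 0 system.
K_p = lim_{s→0} G(s) = 40·10 / (11·16) = 25/11.
e_ss = 1/(1 + K_p) = 1/(36/11) = 11/36.

11/36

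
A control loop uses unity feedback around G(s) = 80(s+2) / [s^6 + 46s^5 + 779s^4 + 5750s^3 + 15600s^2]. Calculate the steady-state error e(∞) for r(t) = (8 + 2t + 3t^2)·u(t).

Lowest-order denominator term is 15600s^2, so the open loop has 2 poles at the origin → type 2 system. Treating each term separately:
  • 8: tracked with zero error.
  • 2t: tracked with zero error.
  • 3t^2: e_ss = 6/K_a with K_a=2/195 → 585.
Total e_ss = 585.

585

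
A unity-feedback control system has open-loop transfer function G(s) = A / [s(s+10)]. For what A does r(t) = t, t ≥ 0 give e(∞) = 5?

G(s) has one factor of s in the denominator, so the system is type 1.
K_v = lim_{s→0} s·G(s) = A / (10) = 0.1·A.
e_ss = 1/K_v = 5 ⇒ K_v = 0.2 ⇒ A = 0.2/0.1 = 2.

2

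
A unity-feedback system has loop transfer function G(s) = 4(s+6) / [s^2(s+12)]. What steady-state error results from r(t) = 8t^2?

System type = 2 (two poles at s=0).
K_a = lim_{s→0} s^2·G(s) = 4·6 / (12) = 2.
r(t) = 8t^2 gives R(s) = 16/s^3.
e_ss = 16/K_a = 16/2 = 8.

8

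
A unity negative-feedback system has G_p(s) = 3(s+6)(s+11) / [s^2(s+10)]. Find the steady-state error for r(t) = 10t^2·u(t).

The open loop has two poles at the origin → type 2 system.
K_a = lim_{s→0} s^2·G_p(s) = 3·6·11 / (10) = 19.8.
r(t) = 10t^2 gives R(s) = 20/s^3.
e_ss = 20/K_a = 20/19.8 = 100/99.

100/99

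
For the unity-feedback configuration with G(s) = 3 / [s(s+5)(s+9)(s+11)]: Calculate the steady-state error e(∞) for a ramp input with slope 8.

The open loop has one pole at the origin → type 1 system.
K_v = lim_{s→0} s·G(s) = 3 / (5·9·11) = 1/165.
e_ss = 8/K_v = 8/(1/165) = 1320.

1320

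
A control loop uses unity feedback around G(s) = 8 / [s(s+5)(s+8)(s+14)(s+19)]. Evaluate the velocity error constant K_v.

The open loop has one pole at the origin → type 1 system.
K_v = lim_{s→0} s·G(s) = 8 / (5·8·14·19) = 1/1330.

1/1330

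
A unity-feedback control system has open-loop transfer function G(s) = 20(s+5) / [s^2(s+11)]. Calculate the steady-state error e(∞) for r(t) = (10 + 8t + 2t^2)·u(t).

0.44

The open loop has two poles at the origin → type 2 system. By superposition:
  • 10: tracked with zero error.
  • 8t: tracked with zero error.
  • 2t^2: e_ss = 4/K_a with K_a=100/11 → 0.44.
Total e_ss = 0.44.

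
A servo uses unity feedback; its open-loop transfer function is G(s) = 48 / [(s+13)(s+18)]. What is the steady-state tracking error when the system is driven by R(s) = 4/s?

No free integrators in G(s): this is a type 0 system.
K_p = lim_{s→0} G(s) = 48 / (13·18) = 8/39.
e_ss = 4/(1 + K_p) = 4/(47/39) = 156/47.

156/47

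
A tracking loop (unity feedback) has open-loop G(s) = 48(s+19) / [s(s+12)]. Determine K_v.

76

G(s) has one factor of s in the denominator, so the system is type 1.
K_v = lim_{s→0} s·G(s) = 48·19 / (12) = 76.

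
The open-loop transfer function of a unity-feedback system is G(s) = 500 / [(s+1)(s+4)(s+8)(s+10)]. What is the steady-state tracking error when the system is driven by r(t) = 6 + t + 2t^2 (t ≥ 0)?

infinity

The open loop has no poles at the origin → type 0 system. By superposition:
  • 6: e_ss = 6/(1+K_p) with K_p=1.5625 → 96/41.
  • t: a type-0 system cannot track it, e_ss → ∞.
  • 2t^2: a type-0 system cannot track it, e_ss → ∞.
The unbounded component dominates.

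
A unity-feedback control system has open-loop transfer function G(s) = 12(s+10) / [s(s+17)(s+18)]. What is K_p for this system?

infinity

K_p = lim_{s→0} G(s); with 1 pole at the origin the limit diverges, so K_p = ∞.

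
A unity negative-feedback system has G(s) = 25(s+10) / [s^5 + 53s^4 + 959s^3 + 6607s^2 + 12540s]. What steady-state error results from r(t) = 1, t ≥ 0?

Lowest-order denominator term is 12540s, so the open loop has 1 pole at the origin → type 1 system.
K_p = ∞ for a type-1 system; e_ss to a step is zero.

0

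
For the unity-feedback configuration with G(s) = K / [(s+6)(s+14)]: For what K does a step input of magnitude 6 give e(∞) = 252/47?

10

G(s) has no factors of s in the denominator, so the system is type 0.
K_p = lim_{s→0} G(s) = K / (6·14) = (1/84)·K.
e_ss = 6/(1 + K_p) = 252/47 ⇒ 1 + (1/84)·K = 47/42 ⇒ K = 10.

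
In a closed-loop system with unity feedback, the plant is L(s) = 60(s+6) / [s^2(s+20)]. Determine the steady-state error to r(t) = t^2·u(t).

1/9

The open loop has two poles at the origin → type 2 system.
K_a = lim_{s→0} s^2·L(s) = 60·6 / (20) = 18.
r(t) = t^2 gives R(s) = 2/s^3.
e_ss = 2/K_a = 2/18 = 1/9.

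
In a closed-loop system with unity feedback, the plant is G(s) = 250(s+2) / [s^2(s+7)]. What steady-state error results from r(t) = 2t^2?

Two free integrators in G(s): this is a type 2 system.
K_a = lim_{s→0} s^2·G(s) = 250·2 / (7) = 500/7.
r(t) = 2t^2 gives R(s) = 4/s^3.
e_ss = 4/K_a = 4/(500/7) = 0.056.

0.056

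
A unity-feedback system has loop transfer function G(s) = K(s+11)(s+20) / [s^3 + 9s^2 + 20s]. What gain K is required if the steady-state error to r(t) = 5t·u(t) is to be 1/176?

80

The denominator has no term below 20s — 1 pole at s=0, type 1.
K_v = lim_{s→0} s·G(s) = K·11·20 / 20 = 11·K.
e_ss = 5/K_v = 1/176 ⇒ K_v = 880 ⇒ K = 880/11 = 80.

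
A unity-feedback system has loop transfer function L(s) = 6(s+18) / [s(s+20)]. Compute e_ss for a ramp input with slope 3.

The open loop has one pole at the origin → type 1 system.
K_v = lim_{s→0} s·L(s) = 6·18 / (20) = 5.4.
e_ss = 3/K_v = 3/5.4 = 5/9.

5/9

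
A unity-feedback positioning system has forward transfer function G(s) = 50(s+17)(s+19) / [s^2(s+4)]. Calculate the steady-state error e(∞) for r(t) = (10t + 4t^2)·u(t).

16/8075

G(s) has two factors of s in the denominator, so the system is type 2. Treating each term separately:
  • 10t: tracked with zero error.
  • 4t^2: e_ss = 8/K_a with K_a=4037.5 → 16/8075.
Total e_ss = 16/8075.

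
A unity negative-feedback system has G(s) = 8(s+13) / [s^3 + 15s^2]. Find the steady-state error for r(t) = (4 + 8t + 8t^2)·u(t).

30/13

Lowest-order denominator term is 15s^2, so the open loop has 2 poles at the origin → type 2 system. Taking each input component in turn:
  • 4: tracked with zero error.
  • 8t: tracked with zero error.
  • 8t^2: e_ss = 16/K_a with K_a=104/15 → 30/13.
Total e_ss = 30/13.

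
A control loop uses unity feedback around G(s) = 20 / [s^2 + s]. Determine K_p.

K_p = lim_{s→0} G(s); with 1 pole at the origin the limit diverges, so K_p = ∞.

infinity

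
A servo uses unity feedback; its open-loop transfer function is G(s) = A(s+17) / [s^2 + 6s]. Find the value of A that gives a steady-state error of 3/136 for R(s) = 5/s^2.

80

Lowest-order denominator term is 6s, so the open loop has 1 pole at the origin → type 1 system.
K_v = lim_{s→0} s·G(s) = A·17 / 6 = (17/6)·A.
e_ss = 5/K_v = 3/136 ⇒ K_v = 680/3 ⇒ A = (680/3)/(17/6) = 80.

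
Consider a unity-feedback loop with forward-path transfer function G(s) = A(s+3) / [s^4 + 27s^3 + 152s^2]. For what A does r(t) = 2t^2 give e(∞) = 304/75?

Lowest-order denominator term is 152s^2, so the open loop has 2 poles at the origin → type 2 system.
K_a = lim_{s→0} s^2·G(s) = A·3 / 152 = (3/152)·A.
e_ss = 4/K_a = 304/75 ⇒ K_a = 75/76 ⇒ A = (75/76)/(3/152) = 50.

50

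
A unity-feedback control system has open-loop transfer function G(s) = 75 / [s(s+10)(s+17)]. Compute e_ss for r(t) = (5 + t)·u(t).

34/15

One free integrator in G(s): this is a type 1 system. By superposition:
  • 5: tracked with zero error.
  • t: e_ss = 1/K_v with K_v=15/34 → 34/15.
Total e_ss = 34/15.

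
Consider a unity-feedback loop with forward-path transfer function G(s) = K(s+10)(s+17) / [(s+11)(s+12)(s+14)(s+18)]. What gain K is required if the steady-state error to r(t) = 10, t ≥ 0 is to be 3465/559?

G(s) has no factors of s in the denominator, so the system is type 0.
K_p = lim_{s→0} G(s) = K·10·17 / (11·12·14·18) = (85/16632)·K.
e_ss = 10/(1 + K_p) = 3465/559 ⇒ 1 + (85/16632)·K = 1118/693 ⇒ K = 120.

120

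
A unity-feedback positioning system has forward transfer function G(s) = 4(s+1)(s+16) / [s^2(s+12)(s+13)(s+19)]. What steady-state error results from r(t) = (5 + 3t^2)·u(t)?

G(s) has two factors of s in the denominator, so the system is type 2. Treating each term separately:
  • 5: tracked with zero error.
  • 3t^2: e_ss = 6/K_a with K_a=16/741 → 277.875.
Total e_ss = 277.875.

277.875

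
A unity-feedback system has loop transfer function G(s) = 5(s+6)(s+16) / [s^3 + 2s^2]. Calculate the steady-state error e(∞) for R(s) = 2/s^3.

1/120

Lowest-order denominator term is 2s^2, so the open loop has 2 poles at the origin → type 2 system.
K_a = lim_{s→0} s^2·G(s) = 5·6·16 / 2 = 240.
r(t) = t^2 gives R(s) = 2/s^3.
e_ss = 2/K_a = 2/240 = 1/120.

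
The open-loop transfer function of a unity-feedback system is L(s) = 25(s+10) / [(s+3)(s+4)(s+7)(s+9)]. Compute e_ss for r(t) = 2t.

infinity

L(s) has no factors of s in the denominator, so the system is type 0.
K_v = lim_{s→0} s·L(s) = 0; the steady-state error to this ramp input grows without bound.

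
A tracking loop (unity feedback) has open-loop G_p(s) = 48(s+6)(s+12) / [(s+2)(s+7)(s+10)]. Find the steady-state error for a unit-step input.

35/899

System type = 0 (no poles at s=0).
K_p = lim_{s→0} G_p(s) = 48·6·12 / (2·7·10) = 864/35.
e_ss = 1/(1 + K_p) = 1/(899/35) = 35/899.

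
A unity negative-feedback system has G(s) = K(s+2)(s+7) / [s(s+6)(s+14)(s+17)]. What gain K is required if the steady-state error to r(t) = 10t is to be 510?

2

System type = 1 (one pole at s=0).
K_v = lim_{s→0} s·G(s) = K·2·7 / (6·14·17) = (1/102)·K.
e_ss = 10/K_v = 510 ⇒ K_v = 1/51 ⇒ K = (1/51)/(1/102) = 2.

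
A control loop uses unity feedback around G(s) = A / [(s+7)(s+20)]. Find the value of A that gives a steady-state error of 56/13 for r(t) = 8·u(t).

120

No free integrators in G(s): this is a type 0 system.
K_p = lim_{s→0} G(s) = A / (7·20) = (1/140)·A.
e_ss = 8/(1 + K_p) = 56/13 ⇒ 1 + (1/140)·A = 13/7 ⇒ A = 120.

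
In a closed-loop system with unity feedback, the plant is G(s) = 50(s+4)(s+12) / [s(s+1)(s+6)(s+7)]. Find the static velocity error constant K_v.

400/7

One free integrator in G(s): this is a type 1 system.
K_v = lim_{s→0} s·G(s) = 50·4·12 / (1·6·7) = 400/7.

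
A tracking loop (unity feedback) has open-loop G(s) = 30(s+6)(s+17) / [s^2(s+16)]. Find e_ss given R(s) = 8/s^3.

G(s) has two factors of s in the denominator, so the system is type 2.
K_a = lim_{s→0} s^2·G(s) = 30·6·17 / (16) = 191.25.
r(t) = 4t^2 gives R(s) = 8/s^3.
e_ss = 8/K_a = 8/191.25 = 32/765.

32/765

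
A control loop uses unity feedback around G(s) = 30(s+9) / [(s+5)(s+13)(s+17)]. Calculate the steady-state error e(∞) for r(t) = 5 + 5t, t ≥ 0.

infinity

System type = 0 (no poles at s=0). Treating each term separately:
  • 5: e_ss = 5/(1+K_p) with K_p=54/221 → 221/55.
  • 5t: a type-0 system cannot track it, e_ss → ∞.
The unbounded component dominates.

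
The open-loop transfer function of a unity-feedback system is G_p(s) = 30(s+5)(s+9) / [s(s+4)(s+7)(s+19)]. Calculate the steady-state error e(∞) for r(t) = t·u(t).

The open loop has one pole at the origin → type 1 system.
K_v = lim_{s→0} s·G_p(s) = 30·5·9 / (4·7·19) = 675/266.
e_ss = 1/K_v = 1/(675/266) = 266/675.

266/675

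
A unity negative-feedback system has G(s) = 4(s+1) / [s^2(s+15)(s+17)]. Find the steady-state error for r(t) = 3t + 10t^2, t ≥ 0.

1275

Two free integrators in G(s): this is a type 2 system. Taking each input component in turn:
  • 3t: tracked with zero error.
  • 10t^2: e_ss = 20/K_a with K_a=4/255 → 1275.
Total e_ss = 1275.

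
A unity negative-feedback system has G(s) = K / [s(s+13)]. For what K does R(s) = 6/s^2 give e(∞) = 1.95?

40

G(s) has one factor of s in the denominator, so the system is type 1.
K_v = lim_{s→0} s·G(s) = K / (13) = (1/13)·K.
e_ss = 6/K_v = 1.95 ⇒ K_v = 40/13 ⇒ K = (40/13)/(1/13) = 40.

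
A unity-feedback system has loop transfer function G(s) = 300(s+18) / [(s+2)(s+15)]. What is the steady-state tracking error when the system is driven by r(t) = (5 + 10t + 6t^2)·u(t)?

G(s) has no factors of s in the denominator, so the system is type 0. By superposition:
  • 5: e_ss = 5/(1+K_p) with K_p=180 → 5/181.
  • 10t: a type-0 system cannot track it, e_ss → ∞.
  • 6t^2: a type-0 system cannot track it, e_ss → ∞.
The unbounded component dominates.

infinity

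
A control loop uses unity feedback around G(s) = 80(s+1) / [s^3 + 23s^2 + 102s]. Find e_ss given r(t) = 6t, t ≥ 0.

Factoring s from the denominator leaves a polynomial with constant term 102, so the system is type 1.
K_v = lim_{s→0} s·G(s) = 80·1 / 102 = 40/51.
e_ss = 6/K_v = 6/(40/51) = 7.65.

7.65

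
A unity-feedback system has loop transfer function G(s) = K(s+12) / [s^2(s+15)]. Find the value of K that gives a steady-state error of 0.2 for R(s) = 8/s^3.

The open loop has two poles at the origin → type 2 system.
K_a = lim_{s→0} s^2·G(s) = K·12 / (15) = 0.8·K.
e_ss = 8/K_a = 0.2 ⇒ K_a = 40 ⇒ K = 40/0.8 = 50.

50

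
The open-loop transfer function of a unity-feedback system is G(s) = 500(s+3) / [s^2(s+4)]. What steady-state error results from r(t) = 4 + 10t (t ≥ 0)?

The open loop has two poles at the origin → type 2 system. Taking each input component in turn:
  • 4: tracked with zero error.
  • 10t: tracked with zero error.
Total e_ss = 0.

0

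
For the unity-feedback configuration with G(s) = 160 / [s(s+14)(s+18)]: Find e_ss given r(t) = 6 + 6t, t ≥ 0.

The open loop has one pole at the origin → type 1 system. Taking each input component in turn:
  • 6: tracked with zero error.
  • 6t: e_ss = 6/K_v with K_v=40/63 → 9.45.
Total e_ss = 9.45.

9.45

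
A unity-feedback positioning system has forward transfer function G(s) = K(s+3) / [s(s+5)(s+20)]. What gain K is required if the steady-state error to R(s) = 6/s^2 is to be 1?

One free integrator in G(s): this is a type 1 system.
K_v = lim_{s→0} s·G(s) = K·3 / (5·20) = 0.03·K.
e_ss = 6/K_v = 1 ⇒ K_v = 6 ⇒ K = 6/0.03 = 200.

200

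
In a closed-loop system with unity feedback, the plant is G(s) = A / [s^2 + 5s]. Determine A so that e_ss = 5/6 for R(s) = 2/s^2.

12

The denominator has no term below 5s — 1 pole at s=0, type 1.
K_v = lim_{s→0} s·G(s) = A / 5 = 0.2·A.
e_ss = 2/K_v = 5/6 ⇒ K_v = 2.4 ⇒ A = 2.4/0.2 = 12.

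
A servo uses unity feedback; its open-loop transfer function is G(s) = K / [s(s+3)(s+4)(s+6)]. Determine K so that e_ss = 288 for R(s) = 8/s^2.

One free integrator in G(s): this is a type 1 system.
K_v = lim_{s→0} s·G(s) = K / (3·4·6) = (1/72)·K.
e_ss = 8/K_v = 288 ⇒ K_v = 1/36 ⇒ K = (1/36)/(1/72) = 2.

2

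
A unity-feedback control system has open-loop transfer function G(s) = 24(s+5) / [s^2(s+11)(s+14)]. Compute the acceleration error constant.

60/77

System type = 2 (two poles at s=0).
K_a = lim_{s→0} s^2·G(s) = 24·5 / (11·14) = 60/77.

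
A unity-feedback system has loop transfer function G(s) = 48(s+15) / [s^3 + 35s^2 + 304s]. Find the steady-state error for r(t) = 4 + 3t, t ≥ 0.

The denominator has no term below 304s — 1 pole at s=0, type 1. Taking each input component in turn:
  • 4: tracked with zero error.
  • 3t: e_ss = 3/K_v with K_v=45/19 → 19/15.
Total e_ss = 19/15.

19/15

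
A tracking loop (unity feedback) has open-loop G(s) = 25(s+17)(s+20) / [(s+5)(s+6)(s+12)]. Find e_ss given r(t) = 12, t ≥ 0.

No free integrators in G(s): this is a type 0 system.
K_p = lim_{s→0} G(s) = 25·17·20 / (5·6·12) = 425/18.
e_ss = 12/(1 + K_p) = 12/(443/18) = 216/443.

216/443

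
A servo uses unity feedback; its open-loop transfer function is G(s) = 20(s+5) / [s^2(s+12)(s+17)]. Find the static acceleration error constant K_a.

The open loop has two poles at the origin → type 2 system.
K_a = lim_{s→0} s^2·G(s) = 20·5 / (12·17) = 25/51.

25/51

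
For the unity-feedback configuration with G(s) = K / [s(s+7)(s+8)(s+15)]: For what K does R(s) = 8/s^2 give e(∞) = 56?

120

System type = 1 (one pole at s=0).
K_v = lim_{s→0} s·G(s) = K / (7·8·15) = (1/840)·K.
e_ss = 8/K_v = 56 ⇒ K_v = 1/7 ⇒ K = (1/7)/(1/840) = 120.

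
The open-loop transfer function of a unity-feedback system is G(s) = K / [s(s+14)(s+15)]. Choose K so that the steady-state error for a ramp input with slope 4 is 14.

60

One free integrator in G(s): this is a type 1 system.
K_v = lim_{s→0} s·G(s) = K / (14·15) = (1/210)·K.
e_ss = 4/K_v = 14 ⇒ K_v = 2/7 ⇒ K = (2/7)/(1/210) = 60.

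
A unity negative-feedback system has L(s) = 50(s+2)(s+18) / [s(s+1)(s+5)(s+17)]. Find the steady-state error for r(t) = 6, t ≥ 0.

0

System type = 1 (one pole at s=0).
A type-1 system has K_p = ∞, so it tracks a step input with zero steady-state error.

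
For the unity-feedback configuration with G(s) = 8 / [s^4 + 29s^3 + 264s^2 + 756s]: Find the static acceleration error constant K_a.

0

The denominator has no term below 756s — 1 pole at s=0, type 1.
K_a = lim_{s→0} s^2·G(s) = 0 (the extra factor of s kills the finite limit).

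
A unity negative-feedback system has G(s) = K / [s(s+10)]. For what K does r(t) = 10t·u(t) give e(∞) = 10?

One free integrator in G(s): this is a type 1 system.
K_v = lim_{s→0} s·G(s) = K / (10) = 0.1·K.
e_ss = 10/K_v = 10 ⇒ K_v = 1 ⇒ K = 1/0.1 = 10.

10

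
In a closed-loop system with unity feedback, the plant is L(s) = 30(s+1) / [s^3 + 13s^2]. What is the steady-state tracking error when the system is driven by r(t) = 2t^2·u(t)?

26/15

Lowest-order denominator term is 13s^2, so the open loop has 2 poles at the origin → type 2 system.
K_a = lim_{s→0} s^2·L(s) = 30·1 / 13 = 30/13.
r(t) = 2t^2 gives R(s) = 4/s^3.
e_ss = 4/K_a = 4/(30/13) = 26/15.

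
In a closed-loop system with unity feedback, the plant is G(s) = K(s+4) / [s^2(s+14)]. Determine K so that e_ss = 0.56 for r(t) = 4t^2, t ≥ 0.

50

Two free integrators in G(s): this is a type 2 system.
K_a = lim_{s→0} s^2·G(s) = K·4 / (14) = (2/7)·K.
e_ss = 8/K_a = 0.56 ⇒ K_a = 100/7 ⇒ K = (100/7)/(2/7) = 50.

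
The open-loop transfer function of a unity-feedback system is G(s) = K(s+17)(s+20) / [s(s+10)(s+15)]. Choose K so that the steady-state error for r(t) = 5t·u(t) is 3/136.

100

The open loop has one pole at the origin → type 1 system.
K_v = lim_{s→0} s·G(s) = K·17·20 / (10·15) = (34/15)·K.
e_ss = 5/K_v = 3/136 ⇒ K_v = 680/3 ⇒ K = (680/3)/(34/15) = 100.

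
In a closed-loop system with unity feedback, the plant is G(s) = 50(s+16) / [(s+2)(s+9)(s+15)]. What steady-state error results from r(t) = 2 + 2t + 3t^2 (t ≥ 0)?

infinity

No free integrators in G(s): this is a type 0 system. Treating each term separately:
  • 2: e_ss = 2/(1+K_p) with K_p=80/27 → 54/107.
  • 2t: a type-0 system cannot track it, e_ss → ∞.
  • 3t^2: a type-0 system cannot track it, e_ss → ∞.
The unbounded component dominates.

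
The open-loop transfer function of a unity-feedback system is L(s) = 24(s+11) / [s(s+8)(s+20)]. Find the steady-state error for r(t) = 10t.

System type = 1 (one pole at s=0).
K_v = lim_{s→0} s·L(s) = 24·11 / (8·20) = 1.65.
e_ss = 10/K_v = 10/1.65 = 200/33.

200/33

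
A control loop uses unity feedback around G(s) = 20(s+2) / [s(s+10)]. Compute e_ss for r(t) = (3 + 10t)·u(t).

2.5

One free integrator in G(s): this is a type 1 system. By superposition:
  • 3: tracked with zero error.
  • 10t: e_ss = 10/K_v with K_v=4 → 2.5.
Total e_ss = 2.5.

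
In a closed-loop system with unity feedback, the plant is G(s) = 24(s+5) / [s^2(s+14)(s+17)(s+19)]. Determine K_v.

infinity

K_v = lim_{s→0} s·G(s); with 2 poles at the origin the limit diverges, so K_v = ∞.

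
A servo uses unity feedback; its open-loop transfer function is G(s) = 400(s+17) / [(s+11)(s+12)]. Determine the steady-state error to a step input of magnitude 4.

132/1733

No free integrators in G(s): this is a type 0 system.
K_p = lim_{s→0} G(s) = 400·17 / (11·12) = 1700/33.
e_ss = 4/(1 + K_p) = 4/(1733/33) = 132/1733.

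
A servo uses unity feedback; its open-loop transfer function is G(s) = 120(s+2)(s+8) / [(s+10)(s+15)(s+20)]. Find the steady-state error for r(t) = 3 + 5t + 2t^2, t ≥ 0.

System type = 0 (no poles at s=0). Treating each term separately:
  • 3: e_ss = 3/(1+K_p) with K_p=0.64 → 75/41.
  • 5t: a type-0 system cannot track it, e_ss → ∞.
  • 2t^2: a type-0 system cannot track it, e_ss → ∞.
The unbounded component dominates.

infinity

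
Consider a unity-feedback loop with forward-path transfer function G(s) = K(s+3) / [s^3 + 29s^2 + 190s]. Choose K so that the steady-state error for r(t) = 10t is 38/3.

50

Lowest-order denominator term is 190s, so the open loop has 1 pole at the origin → type 1 system.
K_v = lim_{s→0} s·G(s) = K·3 / 190 = (3/190)·K.
e_ss = 10/K_v = 38/3 ⇒ K_v = 15/19 ⇒ K = (15/19)/(3/190) = 50.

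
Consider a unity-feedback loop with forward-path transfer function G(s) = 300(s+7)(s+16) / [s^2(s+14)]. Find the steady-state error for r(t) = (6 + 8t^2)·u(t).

The open loop has two poles at the origin → type 2 system. Taking each input component in turn:
  • 6: tracked with zero error.
  • 8t^2: e_ss = 16/K_a with K_a=2400 → 1/150.
Total e_ss = 1/150.

1/150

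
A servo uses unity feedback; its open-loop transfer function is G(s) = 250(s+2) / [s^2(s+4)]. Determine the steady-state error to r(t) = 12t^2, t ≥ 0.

The open loop has two poles at the origin → type 2 system.
K_a = lim_{s→0} s^2·G(s) = 250·2 / (4) = 125.
r(t) = 12t^2 gives R(s) = 24/s^3.
e_ss = 24/K_a = 24/125 = 0.192.

0.192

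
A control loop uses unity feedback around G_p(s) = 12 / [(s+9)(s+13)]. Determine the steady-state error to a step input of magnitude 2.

G_p(s) has no factors of s in the denominator, so the system is type 0.
K_p = lim_{s→0} G_p(s) = 12 / (9·13) = 4/39.
e_ss = 2/(1 + K_p) = 2/(43/39) = 78/43.

78/43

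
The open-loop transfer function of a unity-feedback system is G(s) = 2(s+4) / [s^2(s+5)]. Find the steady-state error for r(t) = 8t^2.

10

The open loop has two poles at the origin → type 2 system.
K_a = lim_{s→0} s^2·G(s) = 2·4 / (5) = 1.6.
r(t) = 8t^2 gives R(s) = 16/s^3.
e_ss = 16/K_a = 16/1.6 = 10.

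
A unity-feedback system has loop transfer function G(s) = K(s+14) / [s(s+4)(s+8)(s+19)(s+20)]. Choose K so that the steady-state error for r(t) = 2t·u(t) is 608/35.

System type = 1 (one pole at s=0).
K_v = lim_{s→0} s·G(s) = K·14 / (4·8·19·20) = (7/6080)·K.
e_ss = 2/K_v = 608/35 ⇒ K_v = 35/304 ⇒ K = (35/304)/(7/6080) = 100.

100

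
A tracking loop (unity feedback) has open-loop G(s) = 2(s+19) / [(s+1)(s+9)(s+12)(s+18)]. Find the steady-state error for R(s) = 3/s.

2916/991

System type = 0 (no poles at s=0).
K_p = lim_{s→0} G(s) = 2·19 / (1·9·12·18) = 19/972.
e_ss = 3/(1 + K_p) = 3/(991/972) = 2916/991.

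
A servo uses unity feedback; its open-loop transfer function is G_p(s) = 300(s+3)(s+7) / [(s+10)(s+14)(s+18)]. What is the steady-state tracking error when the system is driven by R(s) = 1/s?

2/7

System type = 0 (no poles at s=0).
K_p = lim_{s→0} G_p(s) = 300·3·7 / (10·14·18) = 2.5.
e_ss = 1/(1 + K_p) = 1/3.5 = 2/7.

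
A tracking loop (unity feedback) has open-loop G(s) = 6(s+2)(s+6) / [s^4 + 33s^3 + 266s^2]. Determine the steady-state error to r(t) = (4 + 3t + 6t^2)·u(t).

133/3

Lowest-order denominator term is 266s^2, so the open loop has 2 poles at the origin → type 2 system. By superposition:
  • 4: tracked with zero error.
  • 3t: tracked with zero error.
  • 6t^2: e_ss = 12/K_a with K_a=36/133 → 133/3.
Total e_ss = 133/3.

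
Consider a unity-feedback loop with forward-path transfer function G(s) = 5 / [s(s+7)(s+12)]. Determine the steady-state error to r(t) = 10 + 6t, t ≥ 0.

System type = 1 (one pole at s=0). Taking each input component in turn:
  • 10: tracked with zero error.
  • 6t: e_ss = 6/K_v with K_v=5/84 → 100.8.
Total e_ss = 100.8.

100.8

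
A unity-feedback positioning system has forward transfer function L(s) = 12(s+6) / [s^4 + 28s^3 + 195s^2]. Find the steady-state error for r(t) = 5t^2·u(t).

Factoring s^2 from the denominator leaves a polynomial with constant term 195, so the system is type 2.
K_a = lim_{s→0} s^2·L(s) = 12·6 / 195 = 24/65.
r(t) = 5t^2 gives R(s) = 10/s^3.
e_ss = 10/K_a = 10/(24/65) = 325/12.

325/12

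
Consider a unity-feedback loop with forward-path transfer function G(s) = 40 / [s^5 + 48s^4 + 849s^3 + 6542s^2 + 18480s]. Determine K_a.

Lowest-order denominator term is 18480s, so the open loop has 1 pole at the origin → type 1 system.
K_a = lim_{s→0} s^2·G(s) = 0 (the extra factor of s kills the finite limit).

0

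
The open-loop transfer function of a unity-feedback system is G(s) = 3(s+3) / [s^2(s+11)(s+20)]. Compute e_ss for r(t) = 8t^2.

System type = 2 (two poles at s=0).
K_a = lim_{s→0} s^2·G(s) = 3·3 / (11·20) = 9/220.
r(t) = 8t^2 gives R(s) = 16/s^3.
e_ss = 16/K_a = 16/(9/220) = 3520/9.

3520/9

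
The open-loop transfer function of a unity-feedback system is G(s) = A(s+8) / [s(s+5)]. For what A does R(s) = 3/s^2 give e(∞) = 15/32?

4

G(s) has one factor of s in the denominator, so the system is type 1.
K_v = lim_{s→0} s·G(s) = A·8 / (5) = 1.6·A.
e_ss = 3/K_v = 15/32 ⇒ K_v = 6.4 ⇒ A = 6.4/1.6 = 4.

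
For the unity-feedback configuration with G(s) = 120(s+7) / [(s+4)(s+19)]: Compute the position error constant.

210/19

G(s) has no factors of s in the denominator, so the system is type 0.
K_p = lim_{s→0} G(s) = 120·7 / (4·19) = 210/19.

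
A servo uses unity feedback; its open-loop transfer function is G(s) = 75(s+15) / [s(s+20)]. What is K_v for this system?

G(s) has one factor of s in the denominator, so the system is type 1.
K_v = lim_{s→0} s·G(s) = 75·15 / (20) = 56.25.

56.25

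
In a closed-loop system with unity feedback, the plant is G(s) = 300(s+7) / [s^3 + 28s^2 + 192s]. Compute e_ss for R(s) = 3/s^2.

48/175

Lowest-order denominator term is 192s, so the open loop has 1 pole at the origin → type 1 system.
K_v = lim_{s→0} s·G(s) = 300·7 / 192 = 10.9375.
e_ss = 3/K_v = 3/10.9375 = 48/175.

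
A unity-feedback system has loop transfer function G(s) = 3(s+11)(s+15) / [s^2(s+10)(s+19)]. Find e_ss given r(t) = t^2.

76/99

System type = 2 (two poles at s=0).
K_a = lim_{s→0} s^2·G(s) = 3·11·15 / (10·19) = 99/38.
r(t) = t^2 gives R(s) = 2/s^3.
e_ss = 2/K_a = 2/(99/38) = 76/99.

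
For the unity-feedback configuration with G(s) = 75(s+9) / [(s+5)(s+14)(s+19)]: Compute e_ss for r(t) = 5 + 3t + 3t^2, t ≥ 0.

System type = 0 (no poles at s=0). Taking each input component in turn:
  • 5: e_ss = 5/(1+K_p) with K_p=135/266 → 1330/401.
  • 3t: a type-0 system cannot track it, e_ss → ∞.
  • 3t^2: a type-0 system cannot track it, e_ss → ∞.
The unbounded component dominates.

infinity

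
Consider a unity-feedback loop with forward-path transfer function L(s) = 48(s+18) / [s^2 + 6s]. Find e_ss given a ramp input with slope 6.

Factoring s from the denominator leaves a polynomial with constant term 6, so the system is type 1.
K_v = lim_{s→0} s·L(s) = 48·18 / 6 = 144.
e_ss = 6/K_v = 6/144 = 1/24.

1/24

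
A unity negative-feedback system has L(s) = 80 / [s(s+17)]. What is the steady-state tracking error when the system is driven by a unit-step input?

The open loop has one pole at the origin → type 1 system.
K_p = ∞ for a type-1 system; e_ss to a step is zero.

0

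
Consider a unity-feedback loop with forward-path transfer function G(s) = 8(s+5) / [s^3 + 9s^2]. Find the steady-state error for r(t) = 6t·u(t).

Factoring s^2 from the denominator leaves a polynomial with constant term 9, so the system is type 2.
K_v = ∞ for a type-2 system; e_ss to a ramp is zero.

0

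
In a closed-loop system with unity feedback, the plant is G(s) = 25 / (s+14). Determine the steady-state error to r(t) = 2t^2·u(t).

infinity

System type = 0 (no poles at s=0).
For a type-0 system K_a = 0, so e_ss to a parabolic input is unbounded.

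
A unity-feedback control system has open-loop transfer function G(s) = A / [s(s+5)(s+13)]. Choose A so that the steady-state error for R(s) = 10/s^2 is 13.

The open loop has one pole at the origin → type 1 system.
K_v = lim_{s→0} s·G(s) = A / (5·13) = (1/65)·A.
e_ss = 10/K_v = 13 ⇒ K_v = 10/13 ⇒ A = (10/13)/(1/65) = 50.

50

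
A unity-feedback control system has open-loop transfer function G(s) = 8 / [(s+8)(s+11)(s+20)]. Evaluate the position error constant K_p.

G(s) has no factors of s in the denominator, so the system is type 0.
K_p = lim_{s→0} G(s) = 8 / (8·11·20) = 1/220.

1/220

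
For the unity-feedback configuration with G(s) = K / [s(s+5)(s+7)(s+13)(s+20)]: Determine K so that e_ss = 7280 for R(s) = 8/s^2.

System type = 1 (one pole at s=0).
K_v = lim_{s→0} s·G(s) = K / (5·7·13·20) = (1/9100)·K.
e_ss = 8/K_v = 7280 ⇒ K_v = 1/910 ⇒ K = (1/910)/(1/9100) = 10.

10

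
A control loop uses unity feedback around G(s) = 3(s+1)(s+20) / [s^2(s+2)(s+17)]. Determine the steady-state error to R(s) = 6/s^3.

Two free integrators in G(s): this is a type 2 system.
K_a = lim_{s→0} s^2·G(s) = 3·1·20 / (2·17) = 30/17.
r(t) = 3t^2 gives R(s) = 6/s^3.
e_ss = 6/K_a = 6/(30/17) = 3.4.

3.4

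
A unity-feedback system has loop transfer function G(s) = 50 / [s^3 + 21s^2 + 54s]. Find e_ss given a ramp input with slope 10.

The denominator has no term below 54s — 1 pole at s=0, type 1.
K_v = lim_{s→0} s·G(s) = 50 / 54 = 25/27.
e_ss = 10/K_v = 10/(25/27) = 10.8.

10.8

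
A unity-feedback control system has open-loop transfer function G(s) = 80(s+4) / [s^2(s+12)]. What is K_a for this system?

The open loop has two poles at the origin → type 2 system.
K_a = lim_{s→0} s^2·G(s) = 80·4 / (12) = 80/3.

80/3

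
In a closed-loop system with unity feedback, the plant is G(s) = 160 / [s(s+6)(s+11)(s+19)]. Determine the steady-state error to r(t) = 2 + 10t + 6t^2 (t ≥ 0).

One free integrator in G(s): this is a type 1 system. Treating each term separately:
  • 2: tracked with zero error.
  • 10t: e_ss = 10/K_v with K_v=80/627 → 78.375.
  • 6t^2: a type-1 system cannot track it, e_ss → ∞.
The unbounded component dominates.

infinity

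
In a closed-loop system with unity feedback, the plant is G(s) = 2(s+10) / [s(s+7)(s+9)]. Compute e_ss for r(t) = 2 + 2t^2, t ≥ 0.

System type = 1 (one pole at s=0). Taking each input component in turn:
  • 2: tracked with zero error.
  • 2t^2: a type-1 system cannot track it, e_ss → ∞.
The unbounded component dominates.

infinity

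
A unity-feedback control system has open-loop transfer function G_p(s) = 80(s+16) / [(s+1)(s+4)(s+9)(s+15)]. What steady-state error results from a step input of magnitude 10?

System type = 0 (no poles at s=0).
K_p = lim_{s→0} G_p(s) = 80·16 / (1·4·9·15) = 64/27.
e_ss = 10/(1 + K_p) = 10/(91/27) = 270/91.

270/91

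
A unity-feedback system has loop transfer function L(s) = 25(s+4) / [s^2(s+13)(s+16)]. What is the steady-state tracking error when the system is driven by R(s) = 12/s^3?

24.96

The open loop has two poles at the origin → type 2 system.
K_a = lim_{s→0} s^2·L(s) = 25·4 / (13·16) = 25/52.
r(t) = 6t^2 gives R(s) = 12/s^3.
e_ss = 12/K_a = 12/(25/52) = 24.96.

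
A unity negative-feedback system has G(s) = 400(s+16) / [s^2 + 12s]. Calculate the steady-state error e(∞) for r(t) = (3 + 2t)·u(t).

3/800

Factoring s from the denominator leaves a polynomial with constant term 12, so the system is type 1. Taking each input component in turn:
  • 3: tracked with zero error.
  • 2t: e_ss = 2/K_v with K_v=1600/3 → 3/800.
Total e_ss = 3/800.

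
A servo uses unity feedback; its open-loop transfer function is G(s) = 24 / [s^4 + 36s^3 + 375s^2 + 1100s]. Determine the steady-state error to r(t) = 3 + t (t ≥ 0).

Factoring s from the denominator leaves a polynomial with constant term 1100, so the system is type 1. Treating each term separately:
  • 3: tracked with zero error.
  • t: e_ss = 1/K_v with K_v=6/275 → 275/6.
Total e_ss = 275/6.

275/6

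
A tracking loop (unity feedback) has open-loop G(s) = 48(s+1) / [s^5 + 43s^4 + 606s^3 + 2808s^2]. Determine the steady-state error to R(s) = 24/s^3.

The denominator has no term below 2808s^2 — 2 poles at s=0, type 2.
K_a = lim_{s→0} s^2·G(s) = 48·1 / 2808 = 2/117.
r(t) = 12t^2 gives R(s) = 24/s^3.
e_ss = 24/K_a = 24/(2/117) = 1404.

1404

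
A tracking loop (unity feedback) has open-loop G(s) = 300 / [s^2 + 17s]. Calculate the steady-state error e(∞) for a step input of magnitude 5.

0

Factoring s from the denominator leaves a polynomial with constant term 17, so the system is type 1.
K_p = ∞ for a type-1 system; e_ss to a step is zero.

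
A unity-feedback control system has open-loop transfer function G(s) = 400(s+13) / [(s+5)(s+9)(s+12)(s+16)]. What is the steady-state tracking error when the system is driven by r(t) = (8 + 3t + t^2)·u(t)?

System type = 0 (no poles at s=0). By superposition:
  • 8: e_ss = 8/(1+K_p) with K_p=65/108 → 864/173.
  • 3t: a type-0 system cannot track it, e_ss → ∞.
  • t^2: a type-0 system cannot track it, e_ss → ∞.
The unbounded component dominates.

infinity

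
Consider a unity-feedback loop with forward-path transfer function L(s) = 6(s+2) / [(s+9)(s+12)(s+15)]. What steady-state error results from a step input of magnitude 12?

L(s) has no factors of s in the denominator, so the system is type 0.
K_p = lim_{s→0} L(s) = 6·2 / (9·12·15) = 1/135.
e_ss = 12/(1 + K_p) = 12/(136/135) = 405/34.

405/34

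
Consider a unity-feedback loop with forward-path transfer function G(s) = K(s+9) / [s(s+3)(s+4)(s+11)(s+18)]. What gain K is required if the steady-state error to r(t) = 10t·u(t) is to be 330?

8

The open loop has one pole at the origin → type 1 system.
K_v = lim_{s→0} s·G(s) = K·9 / (3·4·11·18) = (1/264)·K.
e_ss = 10/K_v = 330 ⇒ K_v = 1/33 ⇒ K = (1/33)/(1/264) = 8.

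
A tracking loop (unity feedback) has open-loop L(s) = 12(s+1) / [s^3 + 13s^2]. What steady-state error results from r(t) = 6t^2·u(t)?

13

The denominator has no term below 13s^2 — 2 poles at s=0, type 2.
K_a = lim_{s→0} s^2·L(s) = 12·1 / 13 = 12/13.
r(t) = 6t^2 gives R(s) = 12/s^3.
e_ss = 12/K_a = 12/(12/13) = 13.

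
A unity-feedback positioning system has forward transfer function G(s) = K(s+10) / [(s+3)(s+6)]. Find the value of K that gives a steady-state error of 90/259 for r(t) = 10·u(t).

G(s) has no factors of s in the denominator, so the system is type 0.
K_p = lim_{s→0} G(s) = K·10 / (3·6) = (5/9)·K.
e_ss = 10/(1 + K_p) = 90/259 ⇒ 1 + (5/9)·K = 259/9 ⇒ K = 50.

50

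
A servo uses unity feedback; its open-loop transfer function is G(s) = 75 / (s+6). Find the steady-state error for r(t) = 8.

The open loop has no poles at the origin → type 0 system.
K_p = lim_{s→0} G(s) = 75 / (6) = 12.5.
e_ss = 8/(1 + K_p) = 8/13.5 = 16/27.

16/27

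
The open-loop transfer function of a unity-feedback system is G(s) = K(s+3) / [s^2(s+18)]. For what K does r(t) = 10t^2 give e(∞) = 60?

2

The open loop has two poles at the origin → type 2 system.
K_a = lim_{s→0} s^2·G(s) = K·3 / (18) = (1/6)·K.
e_ss = 20/K_a = 60 ⇒ K_a = 1/3 ⇒ K = (1/3)/(1/6) = 2.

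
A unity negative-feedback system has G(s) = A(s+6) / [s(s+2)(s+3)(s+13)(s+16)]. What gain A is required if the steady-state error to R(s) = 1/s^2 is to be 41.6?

5

The open loop has one pole at the origin → type 1 system.
K_v = lim_{s→0} s·G(s) = A·6 / (2·3·13·16) = (1/208)·A.
e_ss = 1/K_v = 41.6 ⇒ K_v = 5/208 ⇒ A = (5/208)/(1/208) = 5.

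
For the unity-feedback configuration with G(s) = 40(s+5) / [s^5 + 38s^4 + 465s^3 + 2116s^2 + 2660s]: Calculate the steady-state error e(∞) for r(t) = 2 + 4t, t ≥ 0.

53.2

Factoring s from the denominator leaves a polynomial with constant term 2660, so the system is type 1. Treating each term separately:
  • 2: tracked with zero error.
  • 4t: e_ss = 4/K_v with K_v=10/133 → 53.2.
Total e_ss = 53.2.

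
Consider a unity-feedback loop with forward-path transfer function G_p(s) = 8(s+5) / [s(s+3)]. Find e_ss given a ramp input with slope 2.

0.15

One free integrator in G_p(s): this is a type 1 system.
K_v = lim_{s→0} s·G_p(s) = 8·5 / (3) = 40/3.
e_ss = 2/K_v = 2/(40/3) = 0.15.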